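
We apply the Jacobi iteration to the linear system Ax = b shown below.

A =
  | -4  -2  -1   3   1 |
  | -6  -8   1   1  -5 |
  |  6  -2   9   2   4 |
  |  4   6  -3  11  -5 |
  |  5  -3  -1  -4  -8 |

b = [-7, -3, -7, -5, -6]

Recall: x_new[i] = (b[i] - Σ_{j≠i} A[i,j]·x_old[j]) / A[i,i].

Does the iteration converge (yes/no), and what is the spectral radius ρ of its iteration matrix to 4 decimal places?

Write A = D+L+U with D = diag(-4, -8, 9, 11, -8).
Jacobi T = -D⁻¹(L+U): T[1,0] = -(-6)/(-8) = -0.7500; T[1,1] = 0.
  T[0,:] = [+0.0000 -0.5000 -0.2500 +0.7500 +0.2500]
  T[1,:] = [-0.7500 +0.0000 +0.1250 +0.1250 -0.6250]
  T[2,:] = [-0.6667 +0.2222 +0.0000 -0.2222 -0.4444]
  T[3,:] = [-0.3636 -0.5455 +0.2727 +0.0000 +0.4545]
  T[4,:] = [+0.6250 -0.3750 -0.1250 -0.5000 +0.0000]
eigenvalue magnitudes: 1.2393, 0.8168, 0.8168, 0.5876, 0.2411.
ρ = 1.2393; 1.2393 > 1, so it fails to converge.

no, ρ = 1.2393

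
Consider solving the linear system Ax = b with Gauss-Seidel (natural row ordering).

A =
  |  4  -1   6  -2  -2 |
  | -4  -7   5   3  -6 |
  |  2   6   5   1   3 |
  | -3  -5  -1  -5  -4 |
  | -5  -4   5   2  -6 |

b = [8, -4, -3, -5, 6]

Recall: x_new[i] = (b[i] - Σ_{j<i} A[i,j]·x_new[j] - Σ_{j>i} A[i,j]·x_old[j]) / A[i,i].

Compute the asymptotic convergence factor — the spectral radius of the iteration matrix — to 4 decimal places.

Diagonal D = diag(4, -7, 5, -5, -6); L, U strict lower/upper.
T_GS = -(D+L)⁻¹U: row 0 first, T[0,2] = -(6)/(4) = -1.5000; later rows by forward substitution.
  T[0,:] = [+0.0000 +0.2500 -1.5000 +0.5000 +0.5000]
  T[1,:] = [+0.0000 -0.1429 +1.5714 +0.1429 -1.1429]
  T[2,:] = [+0.0000 +0.0714 -1.2857 -0.5714 +0.5714]
  T[3,:] = [+0.0000 -0.0214 -0.4143 -0.3286 -0.0714]
  T[4,:] = [+0.0000 -0.0607 -1.0071 -1.0976 +0.7976]
|λ(T)| sorted: 1.1959, 0.7269, 0.5411, 0.0506, 0.0000.
ρ = 1.1959; 1.1959 > 1, so it fails to converge.

1.1959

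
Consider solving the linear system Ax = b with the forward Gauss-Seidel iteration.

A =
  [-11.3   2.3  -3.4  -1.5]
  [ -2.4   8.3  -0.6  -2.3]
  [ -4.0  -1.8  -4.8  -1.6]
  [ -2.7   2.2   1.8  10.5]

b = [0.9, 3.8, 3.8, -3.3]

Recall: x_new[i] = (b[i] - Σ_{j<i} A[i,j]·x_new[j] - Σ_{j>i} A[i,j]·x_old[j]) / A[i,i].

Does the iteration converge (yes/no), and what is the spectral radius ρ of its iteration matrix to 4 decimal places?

yes, ρ = 0.4046

Let D = diag(-11.3, 8.3, -4.8, 10.5); L, U the strict triangles.
T_GS = -(D+L)⁻¹U: row 0 first, T[0,1] = -(2.3)/(-11.3) = +0.2035; later rows by forward substitution.
  T[0,:] = [+0.0000, +0.2035, -0.3009, -0.1327]
  T[1,:] = [+0.0000, +0.0589, -0.0147, +0.2387]
  T[2,:] = [+0.0000, -0.1917, +0.2563, -0.3122]
  T[3,:] = [+0.0000, +0.0729, -0.1182, -0.0306]
|eigenvalues of T|: 0.4046, 0.1420, 0.0219, 0.0000.
spectral radius ρ = 0.4046; 0.4046 < 1: convergent.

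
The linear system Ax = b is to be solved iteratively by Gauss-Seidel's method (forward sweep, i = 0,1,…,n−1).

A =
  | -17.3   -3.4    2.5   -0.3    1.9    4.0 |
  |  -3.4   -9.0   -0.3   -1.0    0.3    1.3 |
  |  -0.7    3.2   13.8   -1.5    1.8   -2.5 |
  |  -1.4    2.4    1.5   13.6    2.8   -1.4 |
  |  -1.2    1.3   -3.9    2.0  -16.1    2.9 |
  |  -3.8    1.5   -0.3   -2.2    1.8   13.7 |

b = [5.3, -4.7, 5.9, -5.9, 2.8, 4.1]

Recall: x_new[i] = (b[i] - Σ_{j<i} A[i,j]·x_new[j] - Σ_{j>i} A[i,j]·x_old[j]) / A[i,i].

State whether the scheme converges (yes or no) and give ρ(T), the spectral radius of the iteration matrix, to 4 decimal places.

Diagonal D = diag(-17.3, -9, 13.8, 13.6, -16.1, 13.7); L, U strict lower/upper.
T_GS = -(D+L)⁻¹U: row 0 first, T[0,2] = -(2.5)/(-17.3) = +0.1445; later rows by forward substitution.
  T[0,:] = [+0.0000  -0.1965  +0.1445  -0.0173  +0.1098  +0.2312]
  T[1,:] = [+0.0000  +0.0742  -0.0879  -0.1046  -0.0082  +0.0571]
  T[2,:] = [+0.0000  -0.0272  +0.0277  +0.1321  -0.1230  +0.1796]
  T[3,:] = [+0.0000  -0.0303  +0.0273  +0.0021  -0.1796  +0.0969]
  T[4,:] = [+0.0000  +0.0235  -0.0212  -0.0389  -0.0014  +0.1360]
  T[5,:] = [+0.0000  -0.0712  +0.0575  +0.0150  +0.0000  +0.0595]
|λ(T)| sorted: 0.2019, 0.1426, 0.1128, 0.1128, 0.0200, 0.0000.
ρ(T) = max|λ| = 0.2019; 0.2019 < 1 ⇒ converges.

yes, ρ = 0.2019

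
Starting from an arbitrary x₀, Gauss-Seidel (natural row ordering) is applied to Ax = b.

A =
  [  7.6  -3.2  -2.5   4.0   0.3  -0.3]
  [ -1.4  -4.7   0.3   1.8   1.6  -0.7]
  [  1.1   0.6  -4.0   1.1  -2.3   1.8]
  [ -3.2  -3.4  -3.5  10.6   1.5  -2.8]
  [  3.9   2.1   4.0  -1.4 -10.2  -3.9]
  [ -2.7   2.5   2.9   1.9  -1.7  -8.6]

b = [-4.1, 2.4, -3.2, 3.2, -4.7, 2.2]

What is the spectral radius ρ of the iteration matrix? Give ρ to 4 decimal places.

0.5403

Split A = D + L + U, D = diag(7.6, -4.7, -4, 10.6, -10.2, -8.6).
GS T = -(D+L)⁻¹U: row 0 first, T[0,5] = -(-0.3)/(7.6) = +0.0395; later rows by forward substitution.
  T[0,:] = [+0.0000 +0.4211 +0.3289 -0.5263 -0.0395 +0.0395]
  T[1,:] = [+0.0000 -0.1254 -0.0342 +0.5398 +0.3522 -0.1607]
  T[2,:] = [+0.0000 +0.0970 +0.0853 +0.2112 -0.5330 +0.4368]
  T[3,:] = [+0.0000 +0.1189 +0.1165 +0.0840 -0.2165 +0.3687]
  T[4,:] = [+0.0000 +0.1569 +0.1362 -0.0188 -0.1219 -0.2797]
  T[5,:] = [+0.0000 -0.1407 -0.0856 +0.4156 -0.0887 +0.2249]
|eigenvalues of T|: 0.5403, 0.4294, 0.2350, 0.1866, 0.0123, 0.0000.
spectral radius ρ = 0.5403; 0.5403 < 1 ⇒ converges.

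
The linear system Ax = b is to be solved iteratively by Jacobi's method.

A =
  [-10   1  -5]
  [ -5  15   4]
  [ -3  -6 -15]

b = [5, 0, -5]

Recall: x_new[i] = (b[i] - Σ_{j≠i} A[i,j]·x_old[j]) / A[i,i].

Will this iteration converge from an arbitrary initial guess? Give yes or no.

Diagonal D = diag(-10, 15, -15); L, U strict lower/upper.
Jacobi: T = -D⁻¹(L+U), T[1,0] = -(-5)/(15) = +0.3333; T[1,1] = 0.
  T[0,:] = [+0.0000, +0.1000, -0.5000]
  T[1,:] = [+0.3333, +0.0000, -0.2667]
  T[2,:] = [-0.2000, -0.4000, +0.0000]
|eigenvalues of T|: 0.6000, 0.3464, 0.3464.
ρ = 0.6000; 0.6000 < 1: convergent.

yes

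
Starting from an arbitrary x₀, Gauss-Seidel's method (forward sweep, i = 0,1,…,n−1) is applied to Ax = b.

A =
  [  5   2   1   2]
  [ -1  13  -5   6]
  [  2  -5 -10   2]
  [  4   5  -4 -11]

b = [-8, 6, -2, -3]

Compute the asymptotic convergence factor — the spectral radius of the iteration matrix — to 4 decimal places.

0.7411

Diagonal D = diag(5, 13, -10, -11); L, U strict lower/upper.
GS T = -(D+L)⁻¹U: row 0 first, T[0,1] = -(2)/(5) = -0.4000; later rows by forward substitution.
  T[0,:] = [+0.0000 -0.4000 -0.2000 -0.4000]
  T[1,:] = [+0.0000 -0.0308 +0.3692 -0.4923]
  T[2,:] = [+0.0000 -0.0646 -0.2246 +0.3662]
  T[3,:] = [+0.0000 -0.1359 +0.1768 -0.5024]
|eigenvalues of T|: 0.7411, 0.1229, 0.1229, 0.0000.
spectral radius ρ = 0.7411; 0.7411 < 1: convergent.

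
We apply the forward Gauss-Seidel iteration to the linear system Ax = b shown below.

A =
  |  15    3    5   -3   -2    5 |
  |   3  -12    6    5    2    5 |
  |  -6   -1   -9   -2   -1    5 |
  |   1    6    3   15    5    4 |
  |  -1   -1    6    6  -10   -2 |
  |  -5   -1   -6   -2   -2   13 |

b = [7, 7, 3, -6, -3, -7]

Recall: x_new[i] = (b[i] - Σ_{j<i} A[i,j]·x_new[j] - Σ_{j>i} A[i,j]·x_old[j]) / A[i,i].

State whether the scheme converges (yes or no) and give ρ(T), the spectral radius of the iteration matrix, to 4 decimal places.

yes, ρ = 0.8640

Diagonal D = diag(15, -12, -9, 15, -10, 13); L, U strict lower/upper.
T_GS = -(D+L)⁻¹U: row 0 first, T[0,1] = -(3)/(15) = -0.2000; later rows by forward substitution.
  T[0,:] = [+0.0000  -0.2000  -0.3333  +0.2000  +0.1333  -0.3333]
  T[1,:] = [+0.0000  -0.0500  +0.4167  +0.4667  +0.2000  +0.3333]
  T[2,:] = [+0.0000  +0.1389  +0.1759  -0.4074  -0.2222  +0.7407]
  T[3,:] = [+0.0000  +0.0056  -0.1796  -0.1185  -0.3778  -0.5259]
  T[4,:] = [+0.0000  +0.1117  -0.0106  -0.3822  -0.3933  -0.0711]
  T[5,:] = [+0.0000  +0.0014  -0.0442  -0.1523  -0.1545  +0.1475]
|eigenvalues of T|: 0.8640, 0.3759, 0.1955, 0.1256, 0.0714, 0.0000.
ρ(T) = max|λ| = 0.8640; 0.8640 < 1: convergent.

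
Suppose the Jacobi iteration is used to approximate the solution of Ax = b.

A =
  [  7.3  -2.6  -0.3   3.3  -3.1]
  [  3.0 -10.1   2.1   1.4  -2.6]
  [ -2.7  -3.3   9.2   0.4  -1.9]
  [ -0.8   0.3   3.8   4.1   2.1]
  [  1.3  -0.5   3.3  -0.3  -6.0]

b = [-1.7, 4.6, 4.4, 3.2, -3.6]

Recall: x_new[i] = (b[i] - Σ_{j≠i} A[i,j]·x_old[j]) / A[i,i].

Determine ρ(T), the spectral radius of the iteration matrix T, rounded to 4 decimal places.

Let D = diag(7.3, -10.1, 9.2, 4.1, -6); L, U the strict triangles.
T_J = -D⁻¹(L+U): T[0,2] = -(-0.3)/(7.3) = +0.0411; T[0,0] = 0.
  T[0,:] = [+0.0000, +0.3562, +0.0411, -0.4521, +0.4247]
  T[1,:] = [+0.2970, +0.0000, +0.2079, +0.1386, -0.2574]
  T[2,:] = [+0.2935, +0.3587, +0.0000, -0.0435, +0.2065]
  T[3,:] = [+0.1951, -0.0732, -0.9268, +0.0000, -0.5122]
  T[4,:] = [+0.2167, -0.0833, +0.5500, -0.0500, +0.0000]
moduli |λ_i(T)| = 0.8244, 0.5625, 0.4344, 0.4344, 0.1152.
spectral radius ρ = 0.8244; 0.8244 < 1: convergent.

0.8244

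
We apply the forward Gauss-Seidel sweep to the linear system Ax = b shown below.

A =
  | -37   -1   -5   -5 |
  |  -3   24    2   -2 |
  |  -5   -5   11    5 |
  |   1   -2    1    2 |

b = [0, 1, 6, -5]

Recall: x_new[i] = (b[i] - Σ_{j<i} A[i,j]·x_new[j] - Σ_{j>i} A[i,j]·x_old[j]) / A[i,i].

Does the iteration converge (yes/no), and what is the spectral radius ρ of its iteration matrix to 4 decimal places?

yes, ρ = 0.3630

Split A = D + L + U, D = diag(-37, 24, 11, 2).
T_GS = -(D+L)⁻¹U: row 0 first, T[0,3] = -(-5)/(-37) = -0.1351; later rows by forward substitution.
  T[0,:] = [+0.0000  -0.0270  -0.1351  -0.1351]
  T[1,:] = [+0.0000  -0.0034  -0.1002  +0.0664]
  T[2,:] = [+0.0000  -0.0138  -0.1070  -0.4858]
  T[3,:] = [+0.0000  +0.0170  +0.0208  +0.3769]
|eigenvalues of T|: 0.3630, 0.0786, 0.0179, 0.0000.
spectral radius ρ = 0.3630; 0.3630 < 1: convergent.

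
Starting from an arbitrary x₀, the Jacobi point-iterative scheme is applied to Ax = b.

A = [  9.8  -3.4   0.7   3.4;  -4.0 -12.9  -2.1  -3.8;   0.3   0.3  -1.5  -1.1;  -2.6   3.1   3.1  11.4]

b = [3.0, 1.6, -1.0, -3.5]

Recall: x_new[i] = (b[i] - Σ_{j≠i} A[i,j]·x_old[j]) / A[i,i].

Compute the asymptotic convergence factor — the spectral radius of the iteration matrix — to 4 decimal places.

0.5072

Split A = D + L + U, D = diag(9.8, -12.9, -1.5, 11.4).
T_J = -D⁻¹(L+U): T[1,2] = -(-2.1)/(-12.9) = -0.1628; T[1,1] = 0.
  T[0,:] = [+0.0000, +0.3469, -0.0714, -0.3469]
  T[1,:] = [-0.3101, +0.0000, -0.1628, -0.2946]
  T[2,:] = [+0.2000, +0.2000, +0.0000, -0.7333]
  T[3,:] = [+0.2281, -0.2719, -0.2719, +0.0000]
|eigenvalues of T|: 0.5072, 0.4038, 0.4038, 0.3806.
spectral radius ρ = 0.5072; 0.5072 < 1 ⇒ converges.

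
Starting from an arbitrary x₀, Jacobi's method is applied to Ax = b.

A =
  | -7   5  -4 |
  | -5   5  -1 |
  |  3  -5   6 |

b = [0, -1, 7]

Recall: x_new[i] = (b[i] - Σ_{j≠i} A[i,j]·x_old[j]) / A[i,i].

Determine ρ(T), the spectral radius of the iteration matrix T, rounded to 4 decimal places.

1.2648

A = D + L + U where D = diag(-7, 5, 6).
T_J = -D⁻¹(L+U): T[1,0] = -(-5)/(5) = +1.0000; T[1,1] = 0.
  T[0,:] = [+0.0000  +0.7143  -0.5714]
  T[1,:] = [+1.0000  +0.0000  +0.2000]
  T[2,:] = [-0.5000  +0.8333  +0.0000]
|λ(T)| sorted: 1.2648, 0.6580, 0.6580.
spectral radius ρ = 1.2648; 1.2648 > 1: divergent.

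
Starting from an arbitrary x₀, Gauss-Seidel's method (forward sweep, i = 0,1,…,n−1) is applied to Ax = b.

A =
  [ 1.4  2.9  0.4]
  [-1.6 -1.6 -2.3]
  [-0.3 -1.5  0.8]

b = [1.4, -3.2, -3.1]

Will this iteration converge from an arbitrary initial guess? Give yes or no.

no

A = D + L + U where D = diag(1.4, -1.6, 0.8).
T_GS = -(D+L)⁻¹U: row 0 first, T[0,1] = -(2.9)/(1.4) = -2.0714; later rows by forward substitution.
  T[0,:] = [+0.0000 -2.0714 -0.2857]
  T[1,:] = [+0.0000 +2.0714 -1.1518]
  T[2,:] = [+0.0000 +3.1071 -2.2667]
|eigenvalues of T|: 1.1589, 0.9636, 0.0000.
ρ(T) = max|λ| = 1.1589; 1.1589 > 1: divergent.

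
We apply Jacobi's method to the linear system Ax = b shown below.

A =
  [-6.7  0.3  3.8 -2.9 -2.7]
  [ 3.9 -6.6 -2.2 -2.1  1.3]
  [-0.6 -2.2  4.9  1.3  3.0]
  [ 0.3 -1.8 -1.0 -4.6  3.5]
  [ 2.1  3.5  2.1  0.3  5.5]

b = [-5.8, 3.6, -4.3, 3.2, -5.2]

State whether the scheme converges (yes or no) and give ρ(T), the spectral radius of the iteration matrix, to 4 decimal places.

no, ρ = 1.1328

Write A = D+L+U with D = diag(-6.7, -6.6, 4.9, -4.6, 5.5).
T_J = -D⁻¹(L+U): T[0,2] = -(3.8)/(-6.7) = +0.5672; T[0,0] = 0.
  T[0,:] = [+0.0000  +0.0448  +0.5672  -0.4328  -0.4030]
  T[1,:] = [+0.5909  +0.0000  -0.3333  -0.3182  +0.1970]
  T[2,:] = [+0.1224  +0.4490  +0.0000  -0.2653  -0.6122]
  T[3,:] = [+0.0652  -0.3913  -0.2174  +0.0000  +0.7609]
  T[4,:] = [-0.3818  -0.6364  -0.3818  -0.0545  +0.0000]
eigenvalue magnitudes: 1.1328, 0.7503, 0.7503, 0.2809, 0.2809.
spectral radius ρ = 1.1328; 1.1328 > 1 ⇒ diverges.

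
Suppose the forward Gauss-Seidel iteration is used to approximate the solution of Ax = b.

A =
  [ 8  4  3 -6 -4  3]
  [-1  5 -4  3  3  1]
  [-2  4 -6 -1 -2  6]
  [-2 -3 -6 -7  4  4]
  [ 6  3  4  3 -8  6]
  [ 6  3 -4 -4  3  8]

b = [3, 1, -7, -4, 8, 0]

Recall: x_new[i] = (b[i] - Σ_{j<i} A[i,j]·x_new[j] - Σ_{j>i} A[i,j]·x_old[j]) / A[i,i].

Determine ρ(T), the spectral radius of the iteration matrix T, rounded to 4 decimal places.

Diagonal D = diag(8, 5, -6, -7, -8, 8); L, U strict lower/upper.
T_GS = -(D+L)⁻¹U: row 0 first, T[0,2] = -(3)/(8) = -0.3750; later rows by forward substitution.
  T[0,:] = [+0.0000, -0.5000, -0.3750, +0.7500, +0.5000, -0.3750]
  T[1,:] = [+0.0000, -0.1000, +0.7250, -0.4500, -0.5000, -0.2750]
  T[2,:] = [+0.0000, +0.1000, +0.6083, -0.7167, -0.8333, +0.9417]
  T[3,:] = [+0.0000, +0.1000, -0.7250, +0.5929, +1.3571, -0.0107]
  T[4,:] = [+0.0000, -0.3250, +0.0229, +0.2577, +0.2798, +0.8324]
  T[5,:] = [+0.0000, +0.6344, -0.0576, -0.5523, -0.0305, +0.5377]
eigenvalue magnitudes: 1.3881, 1.0996, 0.6066, 0.6066, 0.0382, 0.0000.
ρ = 1.3881; 1.3881 > 1, so it fails to converge.

1.3881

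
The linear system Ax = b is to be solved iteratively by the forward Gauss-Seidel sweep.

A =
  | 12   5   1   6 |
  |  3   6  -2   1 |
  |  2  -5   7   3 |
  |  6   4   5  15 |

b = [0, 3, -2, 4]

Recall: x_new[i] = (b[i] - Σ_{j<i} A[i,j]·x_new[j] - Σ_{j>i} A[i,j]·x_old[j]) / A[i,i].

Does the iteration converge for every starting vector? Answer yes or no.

Write A = D+L+U with D = diag(12, 6, 7, 15).
Gauss-Seidel: T = -(D+L)⁻¹U, row 0 first, T[0,2] = -(1)/(12) = -0.0833; later rows by forward substitution.
  T[0,:] = [+0.0000 -0.4167 -0.0833 -0.5000]
  T[1,:] = [+0.0000 +0.2083 +0.3750 +0.0833]
  T[2,:] = [+0.0000 +0.2679 +0.2917 -0.2262]
  T[3,:] = [+0.0000 +0.0218 -0.1639 +0.2532]
eigenvalue magnitudes: 0.6107, 0.2811, 0.1387, 0.0000.
spectral radius ρ = 0.6107; 0.6107 < 1: convergent.

yes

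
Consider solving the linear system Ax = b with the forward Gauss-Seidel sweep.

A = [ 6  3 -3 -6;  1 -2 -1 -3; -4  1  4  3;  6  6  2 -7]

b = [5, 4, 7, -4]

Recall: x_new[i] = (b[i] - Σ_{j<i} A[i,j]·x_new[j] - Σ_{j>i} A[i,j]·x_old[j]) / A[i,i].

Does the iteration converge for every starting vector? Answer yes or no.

no

Split A = D + L + U, D = diag(6, -2, 4, -7).
Gauss-Seidel: T = -(D+L)⁻¹U, row 0 first, T[0,3] = -(-6)/(6) = +1.0000; later rows by forward substitution.
  T[0,:] = [+0.0000  -0.5000  +0.5000  +1.0000]
  T[1,:] = [+0.0000  -0.2500  -0.2500  -1.0000]
  T[2,:] = [+0.0000  -0.4375  +0.5625  +0.5000]
  T[3,:] = [+0.0000  -0.7679  +0.3750  +0.1429]
eigenvalue magnitudes: 1.2698, 0.9479, 0.1335, 0.0000.
spectral radius ρ = 1.2698; 1.2698 > 1 ⇒ diverges.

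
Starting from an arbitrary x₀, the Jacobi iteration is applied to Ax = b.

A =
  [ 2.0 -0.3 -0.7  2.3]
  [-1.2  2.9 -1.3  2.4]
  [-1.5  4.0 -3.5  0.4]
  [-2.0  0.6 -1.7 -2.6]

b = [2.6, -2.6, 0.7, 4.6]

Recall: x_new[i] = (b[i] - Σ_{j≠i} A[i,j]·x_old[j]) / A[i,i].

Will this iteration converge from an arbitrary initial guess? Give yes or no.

A = D + L + U where D = diag(2, 2.9, -3.5, -2.6).
Jacobi: T = -D⁻¹(L+U), T[0,2] = -(-0.7)/(2) = +0.3500; T[0,0] = 0.
  T[0,:] = [+0.0000, +0.1500, +0.3500, -1.1500]
  T[1,:] = [+0.4138, +0.0000, +0.4483, -0.8276]
  T[2,:] = [-0.4286, +1.1429, +0.0000, +0.1143]
  T[3,:] = [-0.7692, +0.2308, -0.6538, +0.0000]
|λ(T)| sorted: 1.2135, 0.8829, 0.3706, 0.3706.
spectral radius ρ = 1.2135; 1.2135 > 1: divergent.

no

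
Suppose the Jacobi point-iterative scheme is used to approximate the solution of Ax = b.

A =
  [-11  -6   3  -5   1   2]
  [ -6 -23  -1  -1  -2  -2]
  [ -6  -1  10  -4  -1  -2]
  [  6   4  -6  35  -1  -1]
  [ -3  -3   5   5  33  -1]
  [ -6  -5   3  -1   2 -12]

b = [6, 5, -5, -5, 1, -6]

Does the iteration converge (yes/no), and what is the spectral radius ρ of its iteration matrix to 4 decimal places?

yes, ρ = 0.7244

Diagonal D = diag(-11, -23, 10, 35, 33, -12); L, U strict lower/upper.
T_J = -D⁻¹(L+U): T[0,2] = -(3)/(-11) = +0.2727; T[0,0] = 0.
  T[0,:] = [+0.0000, -0.5455, +0.2727, -0.4545, +0.0909, +0.1818]
  T[1,:] = [-0.2609, +0.0000, -0.0435, -0.0435, -0.0870, -0.0870]
  T[2,:] = [+0.6000, +0.1000, +0.0000, +0.4000, +0.1000, +0.2000]
  T[3,:] = [-0.1714, -0.1143, +0.1714, +0.0000, +0.0286, +0.0286]
  T[4,:] = [+0.0909, +0.0909, -0.1515, -0.1515, +0.0000, +0.0303]
  T[5,:] = [-0.5000, -0.4167, +0.2500, -0.0833, +0.1667, +0.0000]
|roots of det(T-λI)|: 0.7244, 0.4965, 0.2417, 0.1574, 0.1000, 0.1000.
spectral radius ρ = 0.7244; 0.7244 < 1: convergent.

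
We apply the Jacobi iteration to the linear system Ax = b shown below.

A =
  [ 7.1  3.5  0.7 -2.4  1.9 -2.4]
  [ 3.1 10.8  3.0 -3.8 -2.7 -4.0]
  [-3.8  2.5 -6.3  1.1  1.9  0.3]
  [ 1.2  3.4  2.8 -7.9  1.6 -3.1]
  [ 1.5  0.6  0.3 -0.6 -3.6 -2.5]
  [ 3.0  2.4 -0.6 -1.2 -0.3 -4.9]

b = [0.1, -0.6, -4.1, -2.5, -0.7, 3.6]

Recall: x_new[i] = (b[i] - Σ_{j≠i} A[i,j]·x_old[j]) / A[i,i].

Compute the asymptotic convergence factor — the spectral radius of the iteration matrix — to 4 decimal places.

Diagonal D = diag(7.1, 10.8, -6.3, -7.9, -3.6, -4.9); L, U strict lower/upper.
Jacobi: T = -D⁻¹(L+U), T[0,3] = -(-2.4)/(7.1) = +0.3380; T[0,0] = 0.
  T[0,:] = [+0.0000 -0.4930 -0.0986 +0.3380 -0.2676 +0.3380]
  T[1,:] = [-0.2870 +0.0000 -0.2778 +0.3519 +0.2500 +0.3704]
  T[2,:] = [-0.6032 +0.3968 +0.0000 +0.1746 +0.3016 +0.0476]
  T[3,:] = [+0.1519 +0.4304 +0.3544 +0.0000 +0.2025 -0.3924]
  T[4,:] = [+0.4167 +0.1667 +0.0833 -0.1667 +0.0000 -0.6944]
  T[5,:] = [+0.6122 +0.4898 -0.1224 -0.2449 -0.0612 +0.0000]
moduli |λ_i(T)| = 1.1767, 0.6446, 0.4941, 0.4941, 0.3977, 0.1746.
ρ = 1.1767; 1.1767 > 1 ⇒ diverges.

1.1767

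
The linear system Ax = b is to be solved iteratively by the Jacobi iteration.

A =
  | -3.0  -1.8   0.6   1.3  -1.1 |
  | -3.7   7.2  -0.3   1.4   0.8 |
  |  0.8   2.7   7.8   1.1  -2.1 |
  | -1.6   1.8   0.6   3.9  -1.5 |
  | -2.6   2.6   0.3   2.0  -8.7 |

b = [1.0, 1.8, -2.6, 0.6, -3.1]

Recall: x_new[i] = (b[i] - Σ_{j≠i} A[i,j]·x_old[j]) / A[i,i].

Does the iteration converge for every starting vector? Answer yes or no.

Let D = diag(-3, 7.2, 7.8, 3.9, -8.7); L, U the strict triangles.
T_J = -D⁻¹(L+U): T[2,4] = -(-2.1)/(7.8) = +0.2692; T[2,2] = 0.
  T[0,:] = [+0.0000 -0.6000 +0.2000 +0.4333 -0.3667]
  T[1,:] = [+0.5139 +0.0000 +0.0417 -0.1944 -0.1111]
  T[2,:] = [-0.1026 -0.3462 +0.0000 -0.1410 +0.2692]
  T[3,:] = [+0.4103 -0.4615 -0.1538 +0.0000 +0.3846]
  T[4,:] = [-0.2989 +0.2989 +0.0345 +0.2299 +0.0000]
|λ(T)| sorted: 0.8255, 0.5986, 0.5986, 0.3418, 0.0978.
ρ(T) = max|λ| = 0.8255; 0.8255 < 1, so it converges for any x₀.

yes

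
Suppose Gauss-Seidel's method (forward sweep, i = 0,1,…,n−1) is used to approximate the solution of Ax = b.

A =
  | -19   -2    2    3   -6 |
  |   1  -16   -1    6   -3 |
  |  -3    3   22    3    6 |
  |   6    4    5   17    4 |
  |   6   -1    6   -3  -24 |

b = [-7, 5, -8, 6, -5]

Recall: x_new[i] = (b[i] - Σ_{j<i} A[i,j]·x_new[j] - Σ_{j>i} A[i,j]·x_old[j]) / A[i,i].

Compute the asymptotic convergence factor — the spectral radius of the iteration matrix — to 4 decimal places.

0.2152

Split A = D + L + U, D = diag(-19, -16, 22, 17, -24).
Gauss-Seidel: T = -(D+L)⁻¹U, row 0 first, T[0,1] = -(-2)/(-19) = -0.1053; later rows by forward substitution.
  T[0,:] = [+0.0000, -0.1053, +0.1053, +0.1579, -0.3158]
  T[1,:] = [+0.0000, -0.0066, -0.0559, +0.3849, -0.2072]
  T[2,:] = [+0.0000, -0.0135, +0.0220, -0.1673, -0.2875]
  T[3,:] = [+0.0000, +0.0427, -0.0305, -0.0971, +0.0095]
  T[4,:] = [+0.0000, -0.0347, +0.0379, -0.0063, -0.1434]
|eigenvalues of T|: 0.2152, 0.1084, 0.0942, 0.0240, 0.0000.
spectral radius ρ = 0.2152; 0.2152 < 1: convergent.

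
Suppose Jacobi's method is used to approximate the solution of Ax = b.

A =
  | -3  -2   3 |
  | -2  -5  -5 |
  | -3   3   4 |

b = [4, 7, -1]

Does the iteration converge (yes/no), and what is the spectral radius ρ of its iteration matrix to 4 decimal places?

Diagonal D = diag(-3, -5, 4); L, U strict lower/upper.
Jacobi T = -D⁻¹(L+U): T[2,0] = -(-3)/(4) = +0.7500; T[2,2] = 0.
  T[0,:] = [+0.0000  -0.6667  +1.0000]
  T[1,:] = [-0.4000  +0.0000  -1.0000]
  T[2,:] = [+0.7500  -0.7500  +0.0000]
|λ(T)| sorted: 1.5149, 0.9709, 0.5439.
spectral radius ρ = 1.5149; 1.5149 > 1 ⇒ diverges.

no, ρ = 1.5149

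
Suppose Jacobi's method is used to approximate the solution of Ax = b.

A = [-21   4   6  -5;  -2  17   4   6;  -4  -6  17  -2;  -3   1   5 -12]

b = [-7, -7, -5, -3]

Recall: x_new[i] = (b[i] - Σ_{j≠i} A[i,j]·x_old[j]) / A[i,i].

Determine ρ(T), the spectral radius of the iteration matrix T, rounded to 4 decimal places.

0.5022

Write A = D+L+U with D = diag(-21, 17, 17, -12).
T_J = -D⁻¹(L+U): T[0,2] = -(6)/(-21) = +0.2857; T[0,0] = 0.
  T[0,:] = [+0.0000 +0.1905 +0.2857 -0.2381]
  T[1,:] = [+0.1176 +0.0000 -0.2353 -0.3529]
  T[2,:] = [+0.2353 +0.3529 +0.0000 +0.1176]
  T[3,:] = [-0.2500 +0.0833 +0.4167 +0.0000]
moduli |λ_i(T)| = 0.5022, 0.3517, 0.3517, 0.1087.
spectral radius ρ = 0.5022; 0.5022 < 1 ⇒ converges.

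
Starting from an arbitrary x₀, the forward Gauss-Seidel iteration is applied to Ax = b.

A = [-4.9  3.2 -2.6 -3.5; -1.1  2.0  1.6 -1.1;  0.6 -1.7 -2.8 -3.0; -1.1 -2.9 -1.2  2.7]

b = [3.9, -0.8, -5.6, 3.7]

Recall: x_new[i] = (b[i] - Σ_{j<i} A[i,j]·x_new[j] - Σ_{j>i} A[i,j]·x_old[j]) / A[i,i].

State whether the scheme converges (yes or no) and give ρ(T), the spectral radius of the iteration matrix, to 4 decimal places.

no, ρ = 1.6135

Write A = D+L+U with D = diag(-4.9, 2, -2.8, 2.7).
GS T = -(D+L)⁻¹U: row 0 first, T[0,2] = -(-2.6)/(-4.9) = -0.5306; later rows by forward substitution.
  T[0,:] = [+0.0000 +0.6531 -0.5306 -0.7143]
  T[1,:] = [+0.0000 +0.3592 -1.0918 +0.1571]
  T[2,:] = [+0.0000 -0.0781 +0.5492 -1.3199]
  T[3,:] = [+0.0000 +0.6171 -1.1448 -0.7088]
|λ(T)| sorted: 1.6135, 1.3057, 0.1083, 0.0000.
ρ = 1.6135; 1.6135 > 1 ⇒ diverges.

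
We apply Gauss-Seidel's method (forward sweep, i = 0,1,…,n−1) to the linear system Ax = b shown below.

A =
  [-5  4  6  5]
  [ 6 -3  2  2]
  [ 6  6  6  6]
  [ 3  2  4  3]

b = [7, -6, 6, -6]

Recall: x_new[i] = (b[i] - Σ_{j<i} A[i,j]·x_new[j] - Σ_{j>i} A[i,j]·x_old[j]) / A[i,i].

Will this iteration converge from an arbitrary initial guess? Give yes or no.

no

Let D = diag(-5, -3, 6, 3); L, U the strict triangles.
GS T = -(D+L)⁻¹U: row 0 first, T[0,2] = -(6)/(-5) = +1.2000; later rows by forward substitution.
  T[0,:] = [+0.0000  +0.8000  +1.2000  +1.0000]
  T[1,:] = [+0.0000  +1.6000  +3.0667  +2.6667]
  T[2,:] = [+0.0000  -2.4000  -4.2667  -4.6667]
  T[3,:] = [+0.0000  +1.3333  +2.4444  +3.4444]
|eigenvalues of T|: 1.5291, 0.5906, 0.5906, 0.0000.
ρ(T) = max|λ| = 1.5291; 1.5291 > 1 ⇒ diverges.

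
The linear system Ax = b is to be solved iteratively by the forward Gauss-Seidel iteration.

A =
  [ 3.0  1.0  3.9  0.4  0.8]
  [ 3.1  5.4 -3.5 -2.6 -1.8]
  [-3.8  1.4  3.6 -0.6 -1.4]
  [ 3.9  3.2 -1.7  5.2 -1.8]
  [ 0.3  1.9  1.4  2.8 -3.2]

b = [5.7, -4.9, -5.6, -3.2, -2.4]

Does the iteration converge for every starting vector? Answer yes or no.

Split A = D + L + U, D = diag(3, 5.4, 3.6, 5.2, -3.2).
Gauss-Seidel: T = -(D+L)⁻¹U, row 0 first, T[0,1] = -(1)/(3) = -0.3333; later rows by forward substitution.
  T[0,:] = [+0.0000, -0.3333, -1.3000, -0.1333, -0.2667]
  T[1,:] = [+0.0000, +0.1914, +1.3944, +0.5580, +0.4864]
  T[2,:] = [+0.0000, -0.4263, -1.9145, -0.1911, -0.0818]
  T[3,:] = [+0.0000, -0.0071, -0.5090, -0.3059, +0.2201]
  T[4,:] = [+0.0000, -0.1104, -0.5769, -0.0324, +0.4206]
eigenvalue magnitudes: 1.5934, 0.4587, 0.4400, 0.0036, 0.0000.
ρ(T) = max|λ| = 1.5934; 1.5934 > 1 ⇒ diverges.

no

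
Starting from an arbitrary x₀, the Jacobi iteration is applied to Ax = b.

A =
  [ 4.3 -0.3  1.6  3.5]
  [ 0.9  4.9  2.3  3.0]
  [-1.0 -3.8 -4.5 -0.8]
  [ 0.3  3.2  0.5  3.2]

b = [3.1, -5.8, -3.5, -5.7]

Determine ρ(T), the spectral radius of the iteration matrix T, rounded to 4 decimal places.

1.2390

A = D + L + U where D = diag(4.3, 4.9, -4.5, 3.2).
T_J = -D⁻¹(L+U): T[1,0] = -(0.9)/(4.9) = -0.1837; T[1,1] = 0.
  T[0,:] = [+0.0000  +0.0698  -0.3721  -0.8140]
  T[1,:] = [-0.1837  +0.0000  -0.4694  -0.6122]
  T[2,:] = [-0.2222  -0.8444  +0.0000  -0.1778]
  T[3,:] = [-0.0938  -1.0000  -0.1562  +0.0000]
|roots of det(T-λI)|: 1.2390, 0.8991, 0.2166, 0.2166.
spectral radius ρ = 1.2390; 1.2390 > 1, so it fails to converge.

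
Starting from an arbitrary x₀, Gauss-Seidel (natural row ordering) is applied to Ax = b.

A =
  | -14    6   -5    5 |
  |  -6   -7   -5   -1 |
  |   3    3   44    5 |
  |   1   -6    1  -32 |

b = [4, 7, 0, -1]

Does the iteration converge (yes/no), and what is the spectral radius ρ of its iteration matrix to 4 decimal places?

A = D + L + U where D = diag(-14, -7, 44, -32).
T_GS = -(D+L)⁻¹U: row 0 first, T[0,3] = -(5)/(-14) = +0.3571; later rows by forward substitution.
  T[0,:] = [+0.0000, +0.4286, -0.3571, +0.3571]
  T[1,:] = [+0.0000, -0.3673, -0.4082, -0.4490]
  T[2,:] = [+0.0000, -0.0042, +0.0522, -0.1074]
  T[3,:] = [+0.0000, +0.0821, +0.0670, +0.0920]
|eigenvalues of T|: 0.2276, 0.0714, 0.0669, 0.0000.
spectral radius ρ = 0.2276; 0.2276 < 1, so it converges for any x₀.

yes, ρ = 0.2276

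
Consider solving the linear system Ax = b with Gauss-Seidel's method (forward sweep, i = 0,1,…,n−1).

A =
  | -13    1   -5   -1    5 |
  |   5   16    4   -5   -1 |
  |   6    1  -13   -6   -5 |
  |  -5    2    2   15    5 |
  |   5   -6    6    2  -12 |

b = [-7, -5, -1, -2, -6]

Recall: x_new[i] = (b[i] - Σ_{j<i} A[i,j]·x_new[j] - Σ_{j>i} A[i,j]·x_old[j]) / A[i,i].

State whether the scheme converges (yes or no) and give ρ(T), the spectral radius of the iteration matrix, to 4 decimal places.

Split A = D + L + U, D = diag(-13, 16, -13, 15, -12).
Gauss-Seidel: T = -(D+L)⁻¹U, row 0 first, T[0,2] = -(-5)/(-13) = -0.3846; later rows by forward substitution.
  T[0,:] = [+0.0000  +0.0769  -0.3846  -0.0769  +0.3846]
  T[1,:] = [+0.0000  -0.0240  -0.1298  +0.3365  -0.0577]
  T[2,:] = [+0.0000  +0.0337  -0.1875  -0.4712  -0.2115]
  T[3,:] = [+0.0000  +0.0244  -0.0859  -0.0077  -0.1692]
  T[4,:] = [+0.0000  +0.0650  -0.2034  -0.4372  +0.0551]
eigenvalue magnitudes: 0.5076, 0.2701, 0.1384, 0.0650, 0.0000.
ρ(T) = max|λ| = 0.5076; 0.5076 < 1 ⇒ converges.

yes, ρ = 0.5076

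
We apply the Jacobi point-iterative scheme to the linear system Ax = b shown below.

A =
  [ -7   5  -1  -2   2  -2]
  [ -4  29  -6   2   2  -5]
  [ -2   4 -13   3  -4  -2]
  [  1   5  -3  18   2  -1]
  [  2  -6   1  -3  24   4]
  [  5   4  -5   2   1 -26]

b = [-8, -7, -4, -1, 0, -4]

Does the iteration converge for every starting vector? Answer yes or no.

yes

Write A = D+L+U with D = diag(-7, 29, -13, 18, 24, -26).
Jacobi: T = -D⁻¹(L+U), T[0,4] = -(2)/(-7) = +0.2857; T[0,0] = 0.
  T[0,:] = [+0.0000, +0.7143, -0.1429, -0.2857, +0.2857, -0.2857]
  T[1,:] = [+0.1379, +0.0000, +0.2069, -0.0690, -0.0690, +0.1724]
  T[2,:] = [-0.1538, +0.3077, +0.0000, +0.2308, -0.3077, -0.1538]
  T[3,:] = [-0.0556, -0.2778, +0.1667, +0.0000, -0.1111, +0.0556]
  T[4,:] = [-0.0833, +0.2500, -0.0417, +0.1250, +0.0000, -0.1667]
  T[5,:] = [+0.1923, +0.1538, -0.1923, +0.0769, +0.0385, +0.0000]
|λ(T)| sorted: 0.5841, 0.3933, 0.2575, 0.2575, 0.1146, 0.1146.
ρ = 0.5841; 0.5841 < 1: convergent.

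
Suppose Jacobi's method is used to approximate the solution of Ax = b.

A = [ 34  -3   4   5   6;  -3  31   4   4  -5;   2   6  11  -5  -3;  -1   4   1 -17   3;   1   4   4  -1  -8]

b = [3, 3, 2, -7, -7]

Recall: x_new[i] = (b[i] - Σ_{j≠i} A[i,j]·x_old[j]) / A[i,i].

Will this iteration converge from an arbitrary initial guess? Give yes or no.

yes

A = D + L + U where D = diag(34, 31, 11, -17, -8).
Jacobi T = -D⁻¹(L+U): T[1,4] = -(-5)/(31) = +0.1613; T[1,1] = 0.
  T[0,:] = [+0.0000 +0.0882 -0.1176 -0.1471 -0.1765]
  T[1,:] = [+0.0968 +0.0000 -0.1290 -0.1290 +0.1613]
  T[2,:] = [-0.1818 -0.5455 +0.0000 +0.4545 +0.2727]
  T[3,:] = [-0.0588 +0.2353 +0.0588 +0.0000 +0.1765]
  T[4,:] = [+0.1250 +0.5000 +0.5000 -0.1250 +0.0000]
eigenvalue magnitudes: 0.6083, 0.5016, 0.2084, 0.2084, 0.0360.
ρ(T) = max|λ| = 0.6083; 0.6083 < 1: convergent.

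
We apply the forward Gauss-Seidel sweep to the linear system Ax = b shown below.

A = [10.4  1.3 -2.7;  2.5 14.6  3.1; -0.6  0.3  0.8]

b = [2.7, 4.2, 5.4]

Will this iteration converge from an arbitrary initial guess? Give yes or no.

Split A = D + L + U, D = diag(10.4, 14.6, 0.8).
GS T = -(D+L)⁻¹U: row 0 first, T[0,1] = -(1.3)/(10.4) = -0.1250; later rows by forward substitution.
  T[0,:] = [+0.0000  -0.1250  +0.2596]
  T[1,:] = [+0.0000  +0.0214  -0.2568]
  T[2,:] = [+0.0000  -0.1018  +0.2910]
eigenvalue magnitudes: 0.3667, 0.0543, 0.0000.
spectral radius ρ = 0.3667; 0.3667 < 1 ⇒ converges.

yes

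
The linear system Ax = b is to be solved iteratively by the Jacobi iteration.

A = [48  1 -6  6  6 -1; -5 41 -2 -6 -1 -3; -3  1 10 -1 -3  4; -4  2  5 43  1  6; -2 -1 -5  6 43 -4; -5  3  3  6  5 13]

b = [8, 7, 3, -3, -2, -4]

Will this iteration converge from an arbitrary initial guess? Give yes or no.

A = D + L + U where D = diag(48, 41, 10, 43, 43, 13).
Jacobi T = -D⁻¹(L+U): T[2,3] = -(-1)/(10) = +0.1000; T[2,2] = 0.
  T[0,:] = [+0.0000, -0.0208, +0.1250, -0.1250, -0.1250, +0.0208]
  T[1,:] = [+0.1220, +0.0000, +0.0488, +0.1463, +0.0244, +0.0732]
  T[2,:] = [+0.3000, -0.1000, +0.0000, +0.1000, +0.3000, -0.4000]
  T[3,:] = [+0.0930, -0.0465, -0.1163, +0.0000, -0.0233, -0.1395]
  T[4,:] = [+0.0465, +0.0233, +0.1163, -0.1395, +0.0000, +0.0930]
  T[5,:] = [+0.3846, -0.2308, -0.2308, -0.4615, -0.3846, +0.0000]
|roots of det(T-λI)|: 0.4343, 0.3654, 0.1799, 0.1799, 0.1203, 0.1046.
spectral radius ρ = 0.4343; 0.4343 < 1, so it converges for any x₀.

yes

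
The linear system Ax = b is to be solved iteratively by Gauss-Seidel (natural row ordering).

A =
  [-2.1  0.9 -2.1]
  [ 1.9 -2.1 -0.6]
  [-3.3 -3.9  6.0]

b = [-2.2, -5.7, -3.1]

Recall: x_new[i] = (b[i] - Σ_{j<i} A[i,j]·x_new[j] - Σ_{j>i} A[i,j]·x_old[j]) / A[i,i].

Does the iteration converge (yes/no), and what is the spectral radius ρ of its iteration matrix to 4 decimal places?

yes, ρ = 0.8575

Let D = diag(-2.1, -2.1, 6); L, U the strict triangles.
T_GS = -(D+L)⁻¹U: row 0 first, T[0,1] = -(0.9)/(-2.1) = +0.4286; later rows by forward substitution.
  T[0,:] = [+0.0000  +0.4286  -1.0000]
  T[1,:] = [+0.0000  +0.3878  -1.1905]
  T[2,:] = [+0.0000  +0.4878  -1.3238]
|λ(T)| sorted: 0.8575, 0.0785, 0.0000.
ρ = 0.8575; 0.8575 < 1 ⇒ converges.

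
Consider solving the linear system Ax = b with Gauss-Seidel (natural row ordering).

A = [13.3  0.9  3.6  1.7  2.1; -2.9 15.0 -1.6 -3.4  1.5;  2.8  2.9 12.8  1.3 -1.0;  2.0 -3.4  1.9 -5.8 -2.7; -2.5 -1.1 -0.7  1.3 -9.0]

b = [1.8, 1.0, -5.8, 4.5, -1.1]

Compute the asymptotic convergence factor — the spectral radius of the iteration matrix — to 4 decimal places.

0.2480

Write A = D+L+U with D = diag(13.3, 15, 12.8, -5.8, -9).
T_GS = -(D+L)⁻¹U: row 0 first, T[0,2] = -(3.6)/(13.3) = -0.2707; later rows by forward substitution.
  T[0,:] = [+0.0000  -0.0677  -0.2707  -0.1278  -0.1579]
  T[1,:] = [+0.0000  -0.0131  +0.0543  +0.2020  -0.1305]
  T[2,:] = [+0.0000  +0.0178  +0.0469  -0.1194  +0.1422]
  T[3,:] = [+0.0000  -0.0098  -0.1098  -0.2016  -0.3969]
  T[4,:] = [+0.0000  +0.0176  +0.0490  -0.0090  -0.0086]
moduli |λ_i(T)| = 0.2480, 0.1474, 0.0509, 0.0509, 0.0000.
ρ = 0.2480; 0.2480 < 1, so it converges for any x₀.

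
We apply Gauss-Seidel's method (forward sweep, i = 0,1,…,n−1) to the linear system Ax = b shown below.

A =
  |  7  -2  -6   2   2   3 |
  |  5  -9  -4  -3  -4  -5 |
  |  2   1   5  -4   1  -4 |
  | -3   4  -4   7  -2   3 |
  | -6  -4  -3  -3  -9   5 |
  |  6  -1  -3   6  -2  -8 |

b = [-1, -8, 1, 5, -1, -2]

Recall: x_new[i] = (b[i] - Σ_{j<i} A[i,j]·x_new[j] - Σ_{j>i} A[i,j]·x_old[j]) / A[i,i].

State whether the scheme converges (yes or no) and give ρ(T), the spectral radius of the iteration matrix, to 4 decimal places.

Write A = D+L+U with D = diag(7, -9, 5, 7, -9, -8).
T_GS = -(D+L)⁻¹U: row 0 first, T[0,1] = -(-2)/(7) = +0.2857; later rows by forward substitution.
  T[0,:] = [+0.0000  +0.2857  +0.8571  -0.2857  -0.2857  -0.4286]
  T[1,:] = [+0.0000  +0.1587  +0.0317  -0.4921  -0.6032  -0.7937]
  T[2,:] = [+0.0000  -0.1460  -0.3492  +1.0127  +0.0349  +1.1302]
  T[3,:] = [+0.0000  -0.0517  +0.1497  +0.7374  +0.5279  +0.4871]
  T[4,:] = [+0.0000  -0.1951  -0.5190  -0.1742  +0.2709  +0.6549]
  T[5,:] = [+0.0000  +0.2592  +1.0118  +0.0641  +0.1762  -0.4445]
moduli |λ_i(T)| = 1.4607, 1.1574, 0.4440, 0.4440, 0.0363, 0.0000.
ρ(T) = max|λ| = 1.4607; 1.4607 > 1, so it fails to converge.

no, ρ = 1.4607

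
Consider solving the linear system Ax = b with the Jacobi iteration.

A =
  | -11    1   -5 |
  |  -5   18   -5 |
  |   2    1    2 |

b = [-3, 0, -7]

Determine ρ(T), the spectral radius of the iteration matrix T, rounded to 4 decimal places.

Write A = D+L+U with D = diag(-11, 18, 2).
Jacobi: T = -D⁻¹(L+U), T[0,1] = -(1)/(-11) = +0.0909; T[0,0] = 0.
  T[0,:] = [+0.0000 +0.0909 -0.4545]
  T[1,:] = [+0.2778 +0.0000 +0.2778]
  T[2,:] = [-1.0000 -0.5000 +0.0000]
moduli |λ_i(T)| = 0.6330, 0.5174, 0.1156.
spectral radius ρ = 0.6330; 0.6330 < 1 ⇒ converges.

0.6330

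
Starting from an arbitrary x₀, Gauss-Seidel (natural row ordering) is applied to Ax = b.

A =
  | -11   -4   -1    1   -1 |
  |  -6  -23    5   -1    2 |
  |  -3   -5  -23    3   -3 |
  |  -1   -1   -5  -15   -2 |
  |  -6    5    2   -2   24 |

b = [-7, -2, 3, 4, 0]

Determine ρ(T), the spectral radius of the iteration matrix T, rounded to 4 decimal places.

0.1811

Split A = D + L + U, D = diag(-11, -23, -23, -15, 24).
Gauss-Seidel: T = -(D+L)⁻¹U, row 0 first, T[0,4] = -(-1)/(-11) = -0.0909; later rows by forward substitution.
  T[0,:] = [+0.0000  -0.3636  -0.0909  +0.0909  -0.0909]
  T[1,:] = [+0.0000  +0.0949  +0.2411  -0.0672  +0.1107]
  T[2,:] = [+0.0000  +0.0268  -0.0406  +0.1332  -0.1426]
  T[3,:] = [+0.0000  +0.0090  +0.0035  -0.0460  -0.0871]
  T[4,:] = [+0.0000  -0.1122  -0.0693  +0.0218  -0.0412]
|roots of det(T-λI)|: 0.1811, 0.1369, 0.1369, 0.1012, 0.0000.
spectral radius ρ = 0.1811; 0.1811 < 1: convergent.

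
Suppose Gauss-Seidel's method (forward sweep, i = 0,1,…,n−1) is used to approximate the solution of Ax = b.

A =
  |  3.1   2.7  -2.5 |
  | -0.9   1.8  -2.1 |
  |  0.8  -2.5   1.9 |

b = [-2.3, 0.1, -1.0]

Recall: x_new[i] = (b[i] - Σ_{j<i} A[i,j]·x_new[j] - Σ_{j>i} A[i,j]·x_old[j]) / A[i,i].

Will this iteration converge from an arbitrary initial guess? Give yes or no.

Let D = diag(3.1, 1.8, 1.9); L, U the strict triangles.
T_GS = -(D+L)⁻¹U: row 0 first, T[0,2] = -(-2.5)/(3.1) = +0.8065; later rows by forward substitution.
  T[0,:] = [+0.0000, -0.8710, +0.8065]
  T[1,:] = [+0.0000, -0.4355, +1.5699]
  T[2,:] = [+0.0000, -0.2063, +1.7261]
|λ(T)| sorted: 1.5641, 0.2735, 0.0000.
spectral radius ρ = 1.5641; 1.5641 > 1: divergent.

no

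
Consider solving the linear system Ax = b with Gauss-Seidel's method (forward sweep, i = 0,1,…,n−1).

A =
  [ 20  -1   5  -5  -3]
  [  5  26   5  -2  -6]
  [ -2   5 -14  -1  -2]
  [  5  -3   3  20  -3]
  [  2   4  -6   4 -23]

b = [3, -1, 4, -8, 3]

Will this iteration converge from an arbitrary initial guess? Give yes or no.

yes

Let D = diag(20, 26, -14, 20, -23); L, U the strict triangles.
T_GS = -(D+L)⁻¹U: row 0 first, T[0,2] = -(5)/(20) = -0.2500; later rows by forward substitution.
  T[0,:] = [+0.0000 +0.0500 -0.2500 +0.2500 +0.1500]
  T[1,:] = [+0.0000 -0.0096 -0.1442 +0.0288 +0.2019]
  T[2,:] = [+0.0000 -0.0106 -0.0158 -0.0968 -0.0922]
  T[3,:] = [+0.0000 -0.0124 +0.0432 -0.0436 +0.1566]
  T[4,:] = [+0.0000 +0.0033 -0.0352 +0.0444 +0.0994]
|roots of det(T-λI)|: 0.1584, 0.0750, 0.0750, 0.0101, 0.0000.
ρ(T) = max|λ| = 0.1584; 0.1584 < 1: convergent.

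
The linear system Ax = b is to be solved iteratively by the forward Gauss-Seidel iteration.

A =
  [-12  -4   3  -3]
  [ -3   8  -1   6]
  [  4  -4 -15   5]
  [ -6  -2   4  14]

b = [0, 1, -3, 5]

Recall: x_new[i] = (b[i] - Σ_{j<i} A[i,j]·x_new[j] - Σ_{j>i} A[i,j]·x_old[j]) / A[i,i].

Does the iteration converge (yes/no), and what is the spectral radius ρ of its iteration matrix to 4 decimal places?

Split A = D + L + U, D = diag(-12, 8, -15, 14).
GS T = -(D+L)⁻¹U: row 0 first, T[0,3] = -(-3)/(-12) = -0.2500; later rows by forward substitution.
  T[0,:] = [+0.0000, -0.3333, +0.2500, -0.2500]
  T[1,:] = [+0.0000, -0.1250, +0.2188, -0.8438]
  T[2,:] = [+0.0000, -0.0556, +0.0083, +0.4917]
  T[3,:] = [+0.0000, -0.1448, +0.1360, -0.3682]
moduli |λ_i(T)| = 0.6923, 0.1502, 0.0572, 0.0000.
spectral radius ρ = 0.6923; 0.6923 < 1, so it converges for any x₀.

yes, ρ = 0.6923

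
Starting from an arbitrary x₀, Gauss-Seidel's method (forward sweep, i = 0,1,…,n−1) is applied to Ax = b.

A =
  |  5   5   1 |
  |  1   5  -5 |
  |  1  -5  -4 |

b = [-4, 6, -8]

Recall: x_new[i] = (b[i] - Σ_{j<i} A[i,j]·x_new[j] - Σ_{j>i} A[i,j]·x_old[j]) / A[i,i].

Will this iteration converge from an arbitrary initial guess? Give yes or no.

yes

Diagonal D = diag(5, 5, -4); L, U strict lower/upper.
GS T = -(D+L)⁻¹U: row 0 first, T[0,2] = -(1)/(5) = -0.2000; later rows by forward substitution.
  T[0,:] = [+0.0000, -1.0000, -0.2000]
  T[1,:] = [+0.0000, +0.2000, +1.0400]
  T[2,:] = [+0.0000, -0.5000, -1.3500]
eigenvalue magnitudes: 0.8589, 0.2911, 0.0000.
spectral radius ρ = 0.8589; 0.8589 < 1: convergent.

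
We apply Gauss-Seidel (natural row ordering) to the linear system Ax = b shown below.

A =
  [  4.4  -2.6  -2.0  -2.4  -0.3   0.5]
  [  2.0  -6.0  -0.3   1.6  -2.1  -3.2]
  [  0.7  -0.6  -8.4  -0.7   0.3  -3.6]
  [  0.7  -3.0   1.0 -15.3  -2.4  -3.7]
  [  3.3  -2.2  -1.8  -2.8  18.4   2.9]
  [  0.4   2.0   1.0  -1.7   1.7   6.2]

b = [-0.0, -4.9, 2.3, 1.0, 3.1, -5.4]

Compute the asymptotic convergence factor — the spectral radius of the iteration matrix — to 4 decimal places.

Write A = D+L+U with D = diag(4.4, -6, -8.4, -15.3, 18.4, 6.2).
T_GS = -(D+L)⁻¹U: row 0 first, T[0,1] = -(-2.6)/(4.4) = +0.5909; later rows by forward substitution.
  T[0,:] = [+0.0000 +0.5909 +0.4545 +0.5455 +0.0682 -0.1136]
  T[1,:] = [+0.0000 +0.1970 +0.1015 +0.4485 -0.3273 -0.5712]
  T[2,:] = [+0.0000 +0.0352 +0.0306 -0.0699 +0.0648 -0.3972]
  T[3,:] = [+0.0000 -0.0093 +0.0029 -0.0676 -0.0853 -0.1610]
  T[4,:] = [+0.0000 -0.0804 -0.0659 -0.0613 -0.0580 -0.2689]
  T[5,:] = [+0.0000 -0.0878 -0.0481 -0.1703 +0.0832 +0.2852]
moduli |λ_i(T)| = 0.5495, 0.1870, 0.0576, 0.0576, 0.0115, 0.0000.
spectral radius ρ = 0.5495; 0.5495 < 1: convergent.

0.5495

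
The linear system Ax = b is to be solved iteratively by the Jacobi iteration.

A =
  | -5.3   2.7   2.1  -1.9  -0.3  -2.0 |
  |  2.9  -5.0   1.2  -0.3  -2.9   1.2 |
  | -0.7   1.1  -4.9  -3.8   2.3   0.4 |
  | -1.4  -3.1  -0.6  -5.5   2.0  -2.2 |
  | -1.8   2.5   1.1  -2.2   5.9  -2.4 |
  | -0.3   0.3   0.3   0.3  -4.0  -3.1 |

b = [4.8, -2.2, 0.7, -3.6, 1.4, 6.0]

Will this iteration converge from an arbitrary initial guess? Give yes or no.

Diagonal D = diag(-5.3, -5, -4.9, -5.5, 5.9, -3.1); L, U strict lower/upper.
Jacobi: T = -D⁻¹(L+U), T[4,0] = -(-1.8)/(5.9) = +0.3051; T[4,4] = 0.
  T[0,:] = [+0.0000  +0.5094  +0.3962  -0.3585  -0.0566  -0.3774]
  T[1,:] = [+0.5800  +0.0000  +0.2400  -0.0600  -0.5800  +0.2400]
  T[2,:] = [-0.1429  +0.2245  +0.0000  -0.7755  +0.4694  +0.0816]
  T[3,:] = [-0.2545  -0.5636  -0.1091  +0.0000  +0.3636  -0.4000]
  T[4,:] = [+0.3051  -0.4237  -0.1864  +0.3729  +0.0000  +0.4068]
  T[5,:] = [-0.0968  +0.0968  +0.0968  +0.0968  -1.2903  +0.0000]
|roots of det(T-λI)|: 1.1215, 0.8900, 0.8900, 0.3875, 0.1629, 0.1629.
ρ = 1.1215; 1.1215 > 1: divergent.

no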